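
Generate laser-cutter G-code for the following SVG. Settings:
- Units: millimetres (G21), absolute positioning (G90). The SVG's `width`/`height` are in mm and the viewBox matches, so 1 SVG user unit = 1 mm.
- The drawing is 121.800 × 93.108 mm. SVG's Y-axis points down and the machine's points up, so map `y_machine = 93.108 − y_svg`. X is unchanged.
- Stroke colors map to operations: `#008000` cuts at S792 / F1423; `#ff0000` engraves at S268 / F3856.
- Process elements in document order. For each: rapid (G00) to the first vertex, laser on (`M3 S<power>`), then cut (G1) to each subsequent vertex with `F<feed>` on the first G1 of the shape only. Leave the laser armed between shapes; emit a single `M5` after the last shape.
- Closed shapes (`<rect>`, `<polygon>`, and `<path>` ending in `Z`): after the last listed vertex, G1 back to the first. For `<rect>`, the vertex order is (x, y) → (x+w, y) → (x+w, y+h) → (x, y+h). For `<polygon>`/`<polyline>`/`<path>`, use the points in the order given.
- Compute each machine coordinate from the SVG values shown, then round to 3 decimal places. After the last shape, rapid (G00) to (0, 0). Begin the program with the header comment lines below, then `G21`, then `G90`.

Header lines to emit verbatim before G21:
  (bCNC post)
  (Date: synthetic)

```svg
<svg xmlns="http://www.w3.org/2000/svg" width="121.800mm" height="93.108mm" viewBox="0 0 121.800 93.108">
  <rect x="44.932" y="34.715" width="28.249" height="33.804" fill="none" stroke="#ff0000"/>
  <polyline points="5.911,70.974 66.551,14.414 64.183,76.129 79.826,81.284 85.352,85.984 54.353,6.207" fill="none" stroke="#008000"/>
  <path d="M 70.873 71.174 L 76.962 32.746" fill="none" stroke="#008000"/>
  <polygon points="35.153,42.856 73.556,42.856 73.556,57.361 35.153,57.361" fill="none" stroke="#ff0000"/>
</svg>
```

viewBox `0 0 121.800 93.108` with mm width/height → 1 unit = 1 mm. Flip: y_m = 93.108 − y_svg.

**Shape 1** — `<rect>` rectangle, stroke `#ff0000` → engrave (S268, F3856). Machine vertices: (44.932,58.393) → (73.181,58.393) → (73.181,24.589) → (44.932,24.589) → (44.932,58.393). Closed: final G1 returns to the first vertex.

**Shape 2** — `<polyline>` open polyline, stroke `#008000` → cut (S792, F1423). Machine vertices: (5.911,22.134) → (66.551,78.694) → (64.183,16.979) → (79.826,11.824) → (85.352,7.124) → (54.353,86.901). Open path.

**Shape 3** — `<path>` line segment, stroke `#008000` → cut (S792, F1423). Machine vertices: (70.873,21.934) → (76.962,60.362). Open path.

**Shape 4** — `<polygon>` rectangle, stroke `#ff0000` → engrave (S268, F3856). Machine vertices: (35.153,50.252) → (73.556,50.252) → (73.556,35.747) → (35.153,35.747) → (35.153,50.252). Closed: final G1 returns to the first vertex.

(bCNC post)
(Date: synthetic)
G21
G90
G00 X44.932 Y58.393
M3 S268
G1 X73.181 Y58.393 F3856
G1 X73.181 Y24.589
G1 X44.932 Y24.589
G1 X44.932 Y58.393
G00 X5.911 Y22.134
M3 S792
G1 X66.551 Y78.694 F1423
G1 X64.183 Y16.979
G1 X79.826 Y11.824
G1 X85.352 Y7.124
G1 X54.353 Y86.901
G00 X70.873 Y21.934
M3 S792
G1 X76.962 Y60.362 F1423
G00 X35.153 Y50.252
M3 S268
G1 X73.556 Y50.252 F3856
G1 X73.556 Y35.747
G1 X35.153 Y35.747
G1 X35.153 Y50.252
M5
G00 X0.000 Y0.000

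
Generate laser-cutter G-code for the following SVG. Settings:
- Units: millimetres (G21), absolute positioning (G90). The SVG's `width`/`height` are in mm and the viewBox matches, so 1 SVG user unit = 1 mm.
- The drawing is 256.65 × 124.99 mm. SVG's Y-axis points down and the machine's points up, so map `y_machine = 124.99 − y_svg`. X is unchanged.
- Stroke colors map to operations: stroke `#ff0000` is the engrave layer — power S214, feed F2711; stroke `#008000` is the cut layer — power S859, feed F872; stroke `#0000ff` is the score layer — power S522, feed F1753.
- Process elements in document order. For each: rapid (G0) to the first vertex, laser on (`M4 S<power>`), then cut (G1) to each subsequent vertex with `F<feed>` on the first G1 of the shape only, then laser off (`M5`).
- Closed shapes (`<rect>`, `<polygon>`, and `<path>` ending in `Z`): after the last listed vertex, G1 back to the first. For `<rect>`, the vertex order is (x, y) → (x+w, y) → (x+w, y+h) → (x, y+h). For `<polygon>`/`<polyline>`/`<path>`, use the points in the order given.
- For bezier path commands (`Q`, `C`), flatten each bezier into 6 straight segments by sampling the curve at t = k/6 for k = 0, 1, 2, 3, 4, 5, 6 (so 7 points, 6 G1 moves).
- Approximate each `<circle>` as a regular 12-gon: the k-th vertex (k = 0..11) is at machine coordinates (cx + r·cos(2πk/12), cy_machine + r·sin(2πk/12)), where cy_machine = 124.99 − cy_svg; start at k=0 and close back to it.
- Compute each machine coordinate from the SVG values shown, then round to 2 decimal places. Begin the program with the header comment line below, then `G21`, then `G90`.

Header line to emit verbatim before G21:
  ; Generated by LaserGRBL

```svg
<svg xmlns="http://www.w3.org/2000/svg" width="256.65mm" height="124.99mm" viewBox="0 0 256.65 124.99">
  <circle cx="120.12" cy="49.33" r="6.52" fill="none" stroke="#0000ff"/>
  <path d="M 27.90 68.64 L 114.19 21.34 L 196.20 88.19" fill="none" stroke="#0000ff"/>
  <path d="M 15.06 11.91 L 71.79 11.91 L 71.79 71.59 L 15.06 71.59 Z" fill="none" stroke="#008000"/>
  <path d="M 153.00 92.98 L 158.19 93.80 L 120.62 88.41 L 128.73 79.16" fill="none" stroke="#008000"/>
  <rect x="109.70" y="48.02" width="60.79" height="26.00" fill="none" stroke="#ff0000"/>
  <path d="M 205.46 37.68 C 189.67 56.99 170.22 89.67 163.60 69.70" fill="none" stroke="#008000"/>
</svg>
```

; Generated by LaserGRBL
G21
G90
G0 X126.64 Y75.66
M4 S522
G1 X125.77 Y78.92 F1753
G1 X123.38 Y81.31
G1 X120.12 Y82.18
G1 X116.86 Y81.31
G1 X114.47 Y78.92
G1 X113.60 Y75.66
G1 X114.47 Y72.40
G1 X116.86 Y70.01
G1 X120.12 Y69.14
G1 X123.38 Y70.01
G1 X125.77 Y72.40
G1 X126.64 Y75.66
M5
G0 X27.90 Y56.35
M4 S522
G1 X114.19 Y103.65 F1753
G1 X196.20 Y36.80
M5
G0 X15.06 Y113.08
M4 S859
G1 X71.79 Y113.08 F872
G1 X71.79 Y53.40
G1 X15.06 Y53.40
G1 X15.06 Y113.08
M5
G0 X153.00 Y32.01
M4 S859
G1 X158.19 Y31.19 F872
G1 X120.62 Y36.58
G1 X128.73 Y45.83
M5
G0 X109.70 Y76.97
M4 S214
G1 X170.49 Y76.97 F2711
G1 X170.49 Y50.97
G1 X109.70 Y50.97
G1 X109.70 Y76.97
M5
G0 X205.46 Y87.31
M4 S859
G1 X197.34 Y76.85 F872
G1 X189.06 Y65.99
G1 X181.09 Y56.57
G1 X173.89 Y50.42
G1 X167.90 Y49.39
G1 X163.60 Y55.29
M5

viewBox `0 0 256.65 124.99` with mm width/height → 1 unit = 1 mm. Flip: y_m = 124.99 − y_svg.

**Shape 1** — `<circle>` circle, stroke `#0000ff` → score (S522, F1753). Machine vertices: (126.64,75.66) → (125.77,78.92) → (123.38,81.31) → (120.12,82.18) → (116.86,81.31) → (114.47,78.92) → (113.60,75.66) → (114.47,72.40) → (116.86,70.01) → (120.12,69.14) → (123.38,70.01) → (125.77,72.40) → (126.64,75.66). Closed: final G1 returns to the first vertex.

**Shape 2** — `<path>` open polyline, stroke `#0000ff` → score (S522, F1753). Machine vertices: (27.90,56.35) → (114.19,103.65) → (196.20,36.80). Open path.

**Shape 3** — `<path>` rectangle, stroke `#008000` → cut (S859, F872). Machine vertices: (15.06,113.08) → (71.79,113.08) → (71.79,53.40) → (15.06,53.40) → (15.06,113.08). Closed: final G1 returns to the first vertex.

**Shape 4** — `<path>` open polyline, stroke `#008000` → cut (S859, F872). Machine vertices: (153.00,32.01) → (158.19,31.19) → (120.62,36.58) → (128.73,45.83). Open path.

**Shape 5** — `<rect>` rectangle, stroke `#ff0000` → engrave (S214, F2711). Machine vertices: (109.70,76.97) → (170.49,76.97) → (170.49,50.97) → (109.70,50.97) → (109.70,76.97). Closed: final G1 returns to the first vertex.

**Shape 6** — `<path>` cubic bezier, stroke `#008000` → cut (S859, F872). Control points (SVG): P0=(205.46,37.68), P1=(189.67,56.99), P2=(170.22,89.67), P3=(163.60,69.70); sampled at t=k/6. Machine vertices: (205.46,87.31) → (197.34,76.85) → (189.06,65.99) → (181.09,56.57) → (173.89,50.42) → (167.90,49.39) → (163.60,55.29). Open path.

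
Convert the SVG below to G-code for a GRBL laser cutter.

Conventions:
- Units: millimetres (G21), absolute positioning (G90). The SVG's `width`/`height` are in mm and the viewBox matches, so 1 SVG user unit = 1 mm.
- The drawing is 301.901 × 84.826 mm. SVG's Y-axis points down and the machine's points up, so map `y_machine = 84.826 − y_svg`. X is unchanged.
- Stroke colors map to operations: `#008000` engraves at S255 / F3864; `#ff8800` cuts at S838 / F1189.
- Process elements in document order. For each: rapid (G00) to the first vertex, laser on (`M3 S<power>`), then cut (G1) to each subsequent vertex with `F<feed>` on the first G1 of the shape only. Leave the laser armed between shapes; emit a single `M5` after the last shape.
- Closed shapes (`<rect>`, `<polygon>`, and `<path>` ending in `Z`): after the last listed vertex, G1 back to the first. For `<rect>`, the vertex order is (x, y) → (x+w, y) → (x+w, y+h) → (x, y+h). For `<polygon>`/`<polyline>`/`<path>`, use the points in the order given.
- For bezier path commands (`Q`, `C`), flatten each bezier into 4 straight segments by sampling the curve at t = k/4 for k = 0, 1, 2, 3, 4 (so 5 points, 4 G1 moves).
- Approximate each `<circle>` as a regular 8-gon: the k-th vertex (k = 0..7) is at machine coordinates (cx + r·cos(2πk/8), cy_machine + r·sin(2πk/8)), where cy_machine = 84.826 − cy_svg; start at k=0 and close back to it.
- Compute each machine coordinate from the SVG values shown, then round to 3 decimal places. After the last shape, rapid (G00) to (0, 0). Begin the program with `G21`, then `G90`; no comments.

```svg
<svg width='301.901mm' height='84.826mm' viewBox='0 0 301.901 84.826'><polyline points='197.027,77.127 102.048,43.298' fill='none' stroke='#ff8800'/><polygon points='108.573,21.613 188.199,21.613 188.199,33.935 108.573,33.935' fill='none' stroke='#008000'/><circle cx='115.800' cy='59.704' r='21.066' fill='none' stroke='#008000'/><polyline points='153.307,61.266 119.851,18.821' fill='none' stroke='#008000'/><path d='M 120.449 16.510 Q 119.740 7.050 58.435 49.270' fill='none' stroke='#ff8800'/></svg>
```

G21
G90
G00 X197.027 Y7.699
M3 S838
G1 X102.048 Y41.528 F1189
G00 X108.573 Y63.213
M3 S255
G1 X188.199 Y63.213 F3864
G1 X188.199 Y50.891
G1 X108.573 Y50.891
G1 X108.573 Y63.213
G00 X136.866 Y25.122
M3 S255
G1 X130.696 Y40.018 F3864
G1 X115.800 Y46.188
G1 X100.904 Y40.018
G1 X94.734 Y25.122
G1 X100.904 Y10.226
G1 X115.800 Y4.056
G1 X130.696 Y10.226
G1 X136.866 Y25.122
G00 X153.307 Y23.560
M3 S255
G1 X119.851 Y66.005 F3864
G00 X120.449 Y68.316
M3 S838
G1 X116.307 Y69.816 F1189
G1 X104.591 Y64.856
G1 X85.300 Y53.436
G1 X58.435 Y35.556
M5
G00 X0.000 Y0.000

1 u = 1 mm; y_m = 84.826 − y.

[1] `<polyline>` line segment, #ff8800→cut S838 F1189: (197.027,7.699) → (102.048,41.528)

[2] `<polygon>` rectangle, #008000→engrave S255 F3864: (108.573,63.213) → (188.199,63.213) → (188.199,50.891) → (108.573,50.891) → (108.573,63.213) (closed)

[3] `<circle>` circle, #008000→engrave S255 F3864: (136.866,25.122) → (130.696,40.018) → (115.800,46.188) → (100.904,40.018) → (94.734,25.122) → (100.904,10.226) → (115.800,4.056) → (130.696,10.226) → (136.866,25.122) (closed)

[4] `<polyline>` line segment, #008000→engrave S255 F3864: (153.307,23.560) → (119.851,66.005)

[5] `<path>` quadratic bezier, #ff8800→cut S838 F1189: (120.449,68.316) → (116.307,69.816) → (104.591,64.856) → (85.300,53.436) → (58.435,35.556)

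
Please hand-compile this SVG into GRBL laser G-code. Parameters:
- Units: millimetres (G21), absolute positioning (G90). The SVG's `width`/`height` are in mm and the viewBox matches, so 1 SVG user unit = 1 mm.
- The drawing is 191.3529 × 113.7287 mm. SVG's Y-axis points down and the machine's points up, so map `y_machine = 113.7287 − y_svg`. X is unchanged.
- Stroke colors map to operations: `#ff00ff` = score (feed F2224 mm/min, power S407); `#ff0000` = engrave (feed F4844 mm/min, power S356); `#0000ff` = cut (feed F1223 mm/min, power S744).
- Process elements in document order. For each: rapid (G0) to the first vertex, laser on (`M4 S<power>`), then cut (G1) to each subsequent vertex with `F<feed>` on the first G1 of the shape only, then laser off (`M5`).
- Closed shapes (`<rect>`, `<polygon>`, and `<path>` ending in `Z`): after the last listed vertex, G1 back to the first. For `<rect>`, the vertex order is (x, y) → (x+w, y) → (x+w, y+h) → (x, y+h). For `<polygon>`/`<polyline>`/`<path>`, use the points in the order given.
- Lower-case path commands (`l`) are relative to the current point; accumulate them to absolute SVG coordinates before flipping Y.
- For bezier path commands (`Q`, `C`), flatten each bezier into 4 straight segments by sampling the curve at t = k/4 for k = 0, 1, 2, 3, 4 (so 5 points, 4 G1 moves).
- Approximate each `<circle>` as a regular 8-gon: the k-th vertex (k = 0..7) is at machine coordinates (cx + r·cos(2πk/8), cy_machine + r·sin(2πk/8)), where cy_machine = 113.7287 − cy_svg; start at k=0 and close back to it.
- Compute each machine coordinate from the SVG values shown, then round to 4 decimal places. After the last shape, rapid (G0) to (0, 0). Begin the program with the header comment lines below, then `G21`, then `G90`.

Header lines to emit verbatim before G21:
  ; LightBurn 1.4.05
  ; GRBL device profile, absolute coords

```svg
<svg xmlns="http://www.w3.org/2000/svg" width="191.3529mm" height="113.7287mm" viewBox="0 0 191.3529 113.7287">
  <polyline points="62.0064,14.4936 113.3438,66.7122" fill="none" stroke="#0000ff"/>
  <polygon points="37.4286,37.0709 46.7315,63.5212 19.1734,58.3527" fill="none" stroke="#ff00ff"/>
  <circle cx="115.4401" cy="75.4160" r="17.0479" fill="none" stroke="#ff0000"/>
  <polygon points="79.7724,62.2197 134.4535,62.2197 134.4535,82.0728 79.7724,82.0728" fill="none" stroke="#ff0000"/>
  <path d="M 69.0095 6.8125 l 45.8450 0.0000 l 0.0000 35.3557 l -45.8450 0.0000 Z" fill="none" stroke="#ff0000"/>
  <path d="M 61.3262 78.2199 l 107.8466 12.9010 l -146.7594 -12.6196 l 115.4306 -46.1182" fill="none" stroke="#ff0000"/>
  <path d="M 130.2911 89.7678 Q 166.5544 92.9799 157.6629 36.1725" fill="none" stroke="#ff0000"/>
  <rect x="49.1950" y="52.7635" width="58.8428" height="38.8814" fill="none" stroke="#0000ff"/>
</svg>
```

; LightBurn 1.4.05
; GRBL device profile, absolute coords
G21
G90
G0 X62.0064 Y99.2351
M4 S744
G1 X113.3438 Y47.0165 F1223
M5
G0 X37.4286 Y76.6578
M4 S407
G1 X46.7315 Y50.2075 F2224
G1 X19.1734 Y55.3760
G1 X37.4286 Y76.6578
M5
G0 X132.4880 Y38.3127
M4 S356
G1 X127.4948 Y50.3674 F4844
G1 X115.4401 Y55.3606
G1 X103.3854 Y50.3674
G1 X98.3922 Y38.3127
G1 X103.3854 Y26.2580
G1 X115.4401 Y21.2648
G1 X127.4948 Y26.2580
G1 X132.4880 Y38.3127
M5
G0 X79.7724 Y51.5090
M4 S356
G1 X134.4535 Y51.5090 F4844
G1 X134.4535 Y31.6559
G1 X79.7724 Y31.6559
G1 X79.7724 Y51.5090
M5
G0 X69.0095 Y106.9162
M4 S356
G1 X114.8545 Y106.9162 F4844
G1 X114.8545 Y71.5605
G1 X69.0095 Y71.5605
G1 X69.0095 Y106.9162
M5
G0 X61.3262 Y35.5088
M4 S356
G1 X169.1728 Y22.6078 F4844
G1 X22.4134 Y35.2274
G1 X137.8440 Y81.3456
M5
G0 X130.2911 Y23.9609
M4 S356
G1 X145.6006 Y26.1061 F4844
G1 X155.2657 Y35.7537
G1 X159.2865 Y52.9037
G1 X157.6629 Y77.5562
M5
G0 X49.1950 Y60.9652
M4 S744
G1 X108.0378 Y60.9652 F1223
G1 X108.0378 Y22.0838
G1 X49.1950 Y22.0838
G1 X49.1950 Y60.9652
M5
G0 X0.0000 Y0.0000

1 u = 1 mm; y_m = 113.7287 − y.

[1] `<polyline>` line segment, #0000ff→cut S744 F1223: (62.0064,99.2351) → (113.3438,47.0165)

[2] `<polygon>` regular polygon, #ff00ff→score S407 F2224: (37.4286,76.6578) → (46.7315,50.2075) → (19.1734,55.3760) → (37.4286,76.6578) (closed)

[3] `<circle>` circle, #ff0000→engrave S356 F4844: (132.4880,38.3127) → (127.4948,50.3674) → (115.4401,55.3606) → (103.3854,50.3674) → (98.3922,38.3127) → (103.3854,26.2580) → (115.4401,21.2648) → (127.4948,26.2580) → (132.4880,38.3127) (closed)

[4] `<polygon>` rectangle, #ff0000→engrave S356 F4844: (79.7724,51.5090) → (134.4535,51.5090) → (134.4535,31.6559) → (79.7724,31.6559) → (79.7724,51.5090) (closed)

[5] `<path>` rectangle, #ff0000→engrave S356 F4844: (69.0095,106.9162) → (114.8545,106.9162) → (114.8545,71.5605) → (69.0095,71.5605) → (69.0095,106.9162) (closed)

[6] `<path>` open polyline, #ff0000→engrave S356 F4844: (61.3262,35.5088) → (169.1728,22.6078) → (22.4134,35.2274) → (137.8440,81.3456)

[7] `<path>` quadratic bezier, #ff0000→engrave S356 F4844: (130.2911,23.9609) → (145.6006,26.1061) → (155.2657,35.7537) → (159.2865,52.9037) → (157.6629,77.5562)

[8] `<rect>` rectangle, #0000ff→cut S744 F1223: (49.1950,60.9652) → (108.0378,60.9652) → (108.0378,22.0838) → (49.1950,22.0838) → (49.1950,60.9652) (closed)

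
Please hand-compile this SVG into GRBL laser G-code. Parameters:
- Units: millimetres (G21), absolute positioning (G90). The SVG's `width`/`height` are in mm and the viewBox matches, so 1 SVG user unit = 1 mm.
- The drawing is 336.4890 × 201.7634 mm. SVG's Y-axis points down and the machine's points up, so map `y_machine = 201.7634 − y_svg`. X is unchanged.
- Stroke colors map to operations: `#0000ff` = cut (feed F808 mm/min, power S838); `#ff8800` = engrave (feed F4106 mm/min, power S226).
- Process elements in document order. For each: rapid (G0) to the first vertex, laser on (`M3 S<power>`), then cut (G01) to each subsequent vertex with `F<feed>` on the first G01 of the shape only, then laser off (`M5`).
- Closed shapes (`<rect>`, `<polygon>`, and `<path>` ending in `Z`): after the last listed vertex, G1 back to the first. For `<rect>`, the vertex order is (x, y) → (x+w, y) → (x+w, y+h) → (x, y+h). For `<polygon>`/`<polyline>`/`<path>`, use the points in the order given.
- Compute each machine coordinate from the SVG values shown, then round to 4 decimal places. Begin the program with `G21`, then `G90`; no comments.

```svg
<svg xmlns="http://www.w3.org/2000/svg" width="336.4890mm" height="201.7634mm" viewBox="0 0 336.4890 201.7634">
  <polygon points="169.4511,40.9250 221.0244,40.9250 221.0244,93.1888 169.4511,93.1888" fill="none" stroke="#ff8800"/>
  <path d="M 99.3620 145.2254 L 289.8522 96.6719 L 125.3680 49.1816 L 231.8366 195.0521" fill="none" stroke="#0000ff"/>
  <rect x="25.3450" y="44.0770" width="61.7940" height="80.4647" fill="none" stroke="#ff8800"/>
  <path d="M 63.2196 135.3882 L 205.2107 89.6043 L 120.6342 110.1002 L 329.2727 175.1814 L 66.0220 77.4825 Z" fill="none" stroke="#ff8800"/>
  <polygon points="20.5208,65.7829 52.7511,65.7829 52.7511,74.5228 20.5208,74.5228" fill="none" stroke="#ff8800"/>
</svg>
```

viewBox `0 0 336.4890 201.7634` with mm width/height → 1 unit = 1 mm. Flip: y_m = 201.7634 − y_svg.

**Shape 1** — `<polygon>` rectangle, stroke `#ff8800` → engrave (S226, F4106). Machine vertices: (169.4511,160.8384) → (221.0244,160.8384) → (221.0244,108.5746) → (169.4511,108.5746) → (169.4511,160.8384). Closed: final G1 returns to the first vertex.

**Shape 2** — `<path>` open polyline, stroke `#0000ff` → cut (S838, F808). Machine vertices: (99.3620,56.5380) → (289.8522,105.0915) → (125.3680,152.5818) → (231.8366,6.7113). Open path.

**Shape 3** — `<rect>` rectangle, stroke `#ff8800` → engrave (S226, F4106). Machine vertices: (25.3450,157.6864) → (87.1390,157.6864) → (87.1390,77.2217) → (25.3450,77.2217) → (25.3450,157.6864). Closed: final G1 returns to the first vertex.

**Shape 4** — `<path>` closed polygon, stroke `#ff8800` → engrave (S226, F4106). Machine vertices: (63.2196,66.3752) → (205.2107,112.1591) → (120.6342,91.6632) → (329.2727,26.5820) → (66.0220,124.2809) → (63.2196,66.3752). Closed: final G1 returns to the first vertex.

**Shape 5** — `<polygon>` rectangle, stroke `#ff8800` → engrave (S226, F4106). Machine vertices: (20.5208,135.9805) → (52.7511,135.9805) → (52.7511,127.2406) → (20.5208,127.2406) → (20.5208,135.9805). Closed: final G1 returns to the first vertex.

G21
G90
G0 X169.4511 Y160.8384
M3 S226
G01 X221.0244 Y160.8384 F4106
G01 X221.0244 Y108.5746
G01 X169.4511 Y108.5746
G01 X169.4511 Y160.8384
M5
G0 X99.3620 Y56.5380
M3 S838
G01 X289.8522 Y105.0915 F808
G01 X125.3680 Y152.5818
G01 X231.8366 Y6.7113
M5
G0 X25.3450 Y157.6864
M3 S226
G01 X87.1390 Y157.6864 F4106
G01 X87.1390 Y77.2217
G01 X25.3450 Y77.2217
G01 X25.3450 Y157.6864
M5
G0 X63.2196 Y66.3752
M3 S226
G01 X205.2107 Y112.1591 F4106
G01 X120.6342 Y91.6632
G01 X329.2727 Y26.5820
G01 X66.0220 Y124.2809
G01 X63.2196 Y66.3752
M5
G0 X20.5208 Y135.9805
M3 S226
G01 X52.7511 Y135.9805 F4106
G01 X52.7511 Y127.2406
G01 X20.5208 Y127.2406
G01 X20.5208 Y135.9805
M5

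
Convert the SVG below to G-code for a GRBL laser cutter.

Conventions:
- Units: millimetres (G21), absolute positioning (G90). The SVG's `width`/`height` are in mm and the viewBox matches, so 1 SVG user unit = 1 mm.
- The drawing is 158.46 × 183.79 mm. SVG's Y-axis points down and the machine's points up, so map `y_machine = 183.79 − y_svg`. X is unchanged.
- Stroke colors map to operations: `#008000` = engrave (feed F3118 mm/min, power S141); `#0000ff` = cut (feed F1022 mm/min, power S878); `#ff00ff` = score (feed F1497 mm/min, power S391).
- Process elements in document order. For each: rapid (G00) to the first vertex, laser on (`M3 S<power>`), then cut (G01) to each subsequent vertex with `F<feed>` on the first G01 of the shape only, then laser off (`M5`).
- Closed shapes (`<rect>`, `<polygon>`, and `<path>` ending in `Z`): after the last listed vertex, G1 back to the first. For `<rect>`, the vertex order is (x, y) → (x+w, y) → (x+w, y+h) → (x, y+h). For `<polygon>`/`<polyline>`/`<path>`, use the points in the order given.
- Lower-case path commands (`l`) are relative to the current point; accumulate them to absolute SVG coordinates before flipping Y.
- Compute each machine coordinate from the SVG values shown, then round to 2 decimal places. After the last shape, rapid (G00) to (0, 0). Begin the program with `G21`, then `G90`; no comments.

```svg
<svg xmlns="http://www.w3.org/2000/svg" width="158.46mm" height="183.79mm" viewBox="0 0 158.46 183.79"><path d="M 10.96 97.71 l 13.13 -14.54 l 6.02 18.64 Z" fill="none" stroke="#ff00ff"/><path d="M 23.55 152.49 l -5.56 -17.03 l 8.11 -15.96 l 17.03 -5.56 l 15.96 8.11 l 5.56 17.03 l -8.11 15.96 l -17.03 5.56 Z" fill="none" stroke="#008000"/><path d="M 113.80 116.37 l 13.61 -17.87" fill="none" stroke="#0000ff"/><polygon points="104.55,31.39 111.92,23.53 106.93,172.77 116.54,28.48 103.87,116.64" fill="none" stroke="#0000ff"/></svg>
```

G21
G90
G00 X10.96 Y86.08
M3 S391
G01 X24.09 Y100.62 F1497
G01 X30.11 Y81.98
G01 X10.96 Y86.08
M5
G00 X23.55 Y31.30
M3 S141
G01 X17.99 Y48.33 F3118
G01 X26.10 Y64.29
G01 X43.13 Y69.85
G01 X59.09 Y61.74
G01 X64.65 Y44.71
G01 X56.54 Y28.75
G01 X39.51 Y23.19
G01 X23.55 Y31.30
M5
G00 X113.80 Y67.42
M3 S878
G01 X127.41 Y85.29 F1022
M5
G00 X104.55 Y152.40
M3 S878
G01 X111.92 Y160.26 F1022
G01 X106.93 Y11.02
G01 X116.54 Y155.31
G01 X103.87 Y67.15
G01 X104.55 Y152.40
M5
G00 X0.00 Y0.00

viewBox `0 0 158.46 183.79` with mm width/height → 1 unit = 1 mm. Flip: y_m = 183.79 − y_svg.

**Shape 1** — `<path>` regular polygon, stroke `#ff00ff` → score (S391, F1497). Machine vertices: (10.96,86.08) → (24.09,100.62) → (30.11,81.98) → (10.96,86.08). Closed: final G1 returns to the first vertex.

**Shape 2** — `<path>` regular polygon, stroke `#008000` → engrave (S141, F3118). Machine vertices: (23.55,31.30) → (17.99,48.33) → (26.10,64.29) → (43.13,69.85) → (59.09,61.74) → (64.65,44.71) → (56.54,28.75) → (39.51,23.19) → (23.55,31.30). Closed: final G1 returns to the first vertex.

**Shape 3** — `<path>` line segment, stroke `#0000ff` → cut (S878, F1022). Machine vertices: (113.80,67.42) → (127.41,85.29). Open path.

**Shape 4** — `<polygon>` closed polygon, stroke `#0000ff` → cut (S878, F1022). Machine vertices: (104.55,152.40) → (111.92,160.26) → (106.93,11.02) → (116.54,155.31) → (103.87,67.15) → (104.55,152.40). Closed: final G1 returns to the first vertex.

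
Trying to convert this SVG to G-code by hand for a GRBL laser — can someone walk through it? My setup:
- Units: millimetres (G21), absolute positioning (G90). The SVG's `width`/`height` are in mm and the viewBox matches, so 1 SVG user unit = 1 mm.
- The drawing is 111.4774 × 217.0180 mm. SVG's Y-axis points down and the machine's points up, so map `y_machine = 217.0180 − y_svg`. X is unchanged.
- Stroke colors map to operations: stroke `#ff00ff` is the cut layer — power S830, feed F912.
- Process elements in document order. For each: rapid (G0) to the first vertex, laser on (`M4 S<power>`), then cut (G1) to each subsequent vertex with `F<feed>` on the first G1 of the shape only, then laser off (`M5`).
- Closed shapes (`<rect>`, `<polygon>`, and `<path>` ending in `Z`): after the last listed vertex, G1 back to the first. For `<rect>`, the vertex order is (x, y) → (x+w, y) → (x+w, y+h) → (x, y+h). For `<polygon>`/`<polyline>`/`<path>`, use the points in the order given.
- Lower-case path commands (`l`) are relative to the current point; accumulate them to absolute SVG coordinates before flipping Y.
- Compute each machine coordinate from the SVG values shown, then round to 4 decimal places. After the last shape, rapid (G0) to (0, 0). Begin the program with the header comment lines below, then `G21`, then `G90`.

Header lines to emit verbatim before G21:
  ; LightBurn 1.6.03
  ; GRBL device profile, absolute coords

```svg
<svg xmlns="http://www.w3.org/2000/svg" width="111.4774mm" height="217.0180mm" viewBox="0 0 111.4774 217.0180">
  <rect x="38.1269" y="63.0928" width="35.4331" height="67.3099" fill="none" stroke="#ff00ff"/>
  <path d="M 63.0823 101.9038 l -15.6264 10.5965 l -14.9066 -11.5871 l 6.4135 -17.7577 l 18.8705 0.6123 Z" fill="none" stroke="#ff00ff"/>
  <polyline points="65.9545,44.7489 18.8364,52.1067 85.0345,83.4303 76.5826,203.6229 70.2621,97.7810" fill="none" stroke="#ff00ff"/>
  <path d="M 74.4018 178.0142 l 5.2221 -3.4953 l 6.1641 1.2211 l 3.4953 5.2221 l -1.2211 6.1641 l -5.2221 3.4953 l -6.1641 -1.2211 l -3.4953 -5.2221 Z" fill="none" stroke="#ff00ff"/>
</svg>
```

1 u = 1 mm; y_m = 217.0180 − y.

[1] `<rect>` rectangle, #ff00ff→cut S830 F912: (38.1269,153.9252) → (73.5600,153.9252) → (73.5600,86.6153) → (38.1269,86.6153) → (38.1269,153.9252) (closed)

[2] `<path>` regular polygon, #ff00ff→cut S830 F912: (63.0823,115.1142) → (47.4559,104.5177) → (32.5493,116.1048) → (38.9628,133.8625) → (57.8333,133.2502) → (63.0823,115.1142) (closed)

[3] `<polyline>` open polyline, #ff00ff→cut S830 F912: (65.9545,172.2691) → (18.8364,164.9113) → (85.0345,133.5877) → (76.5826,13.3951) → (70.2621,119.2370)

[4] `<path>` regular polygon, #ff00ff→cut S830 F912: (74.4018,39.0038) → (79.6239,42.4991) → (85.7880,41.2780) → (89.2833,36.0559) → (88.0622,29.8918) → (82.8401,26.3965) → (76.6760,27.6176) → (73.1807,32.8397) → (74.4018,39.0038) (closed)

; LightBurn 1.6.03
; GRBL device profile, absolute coords
G21
G90
G0 X38.1269 Y153.9252
M4 S830
G1 X73.5600 Y153.9252 F912
G1 X73.5600 Y86.6153
G1 X38.1269 Y86.6153
G1 X38.1269 Y153.9252
M5
G0 X63.0823 Y115.1142
M4 S830
G1 X47.4559 Y104.5177 F912
G1 X32.5493 Y116.1048
G1 X38.9628 Y133.8625
G1 X57.8333 Y133.2502
G1 X63.0823 Y115.1142
M5
G0 X65.9545 Y172.2691
M4 S830
G1 X18.8364 Y164.9113 F912
G1 X85.0345 Y133.5877
G1 X76.5826 Y13.3951
G1 X70.2621 Y119.2370
M5
G0 X74.4018 Y39.0038
M4 S830
G1 X79.6239 Y42.4991 F912
G1 X85.7880 Y41.2780
G1 X89.2833 Y36.0559
G1 X88.0622 Y29.8918
G1 X82.8401 Y26.3965
G1 X76.6760 Y27.6176
G1 X73.1807 Y32.8397
G1 X74.4018 Y39.0038
M5
G0 X0.0000 Y0.0000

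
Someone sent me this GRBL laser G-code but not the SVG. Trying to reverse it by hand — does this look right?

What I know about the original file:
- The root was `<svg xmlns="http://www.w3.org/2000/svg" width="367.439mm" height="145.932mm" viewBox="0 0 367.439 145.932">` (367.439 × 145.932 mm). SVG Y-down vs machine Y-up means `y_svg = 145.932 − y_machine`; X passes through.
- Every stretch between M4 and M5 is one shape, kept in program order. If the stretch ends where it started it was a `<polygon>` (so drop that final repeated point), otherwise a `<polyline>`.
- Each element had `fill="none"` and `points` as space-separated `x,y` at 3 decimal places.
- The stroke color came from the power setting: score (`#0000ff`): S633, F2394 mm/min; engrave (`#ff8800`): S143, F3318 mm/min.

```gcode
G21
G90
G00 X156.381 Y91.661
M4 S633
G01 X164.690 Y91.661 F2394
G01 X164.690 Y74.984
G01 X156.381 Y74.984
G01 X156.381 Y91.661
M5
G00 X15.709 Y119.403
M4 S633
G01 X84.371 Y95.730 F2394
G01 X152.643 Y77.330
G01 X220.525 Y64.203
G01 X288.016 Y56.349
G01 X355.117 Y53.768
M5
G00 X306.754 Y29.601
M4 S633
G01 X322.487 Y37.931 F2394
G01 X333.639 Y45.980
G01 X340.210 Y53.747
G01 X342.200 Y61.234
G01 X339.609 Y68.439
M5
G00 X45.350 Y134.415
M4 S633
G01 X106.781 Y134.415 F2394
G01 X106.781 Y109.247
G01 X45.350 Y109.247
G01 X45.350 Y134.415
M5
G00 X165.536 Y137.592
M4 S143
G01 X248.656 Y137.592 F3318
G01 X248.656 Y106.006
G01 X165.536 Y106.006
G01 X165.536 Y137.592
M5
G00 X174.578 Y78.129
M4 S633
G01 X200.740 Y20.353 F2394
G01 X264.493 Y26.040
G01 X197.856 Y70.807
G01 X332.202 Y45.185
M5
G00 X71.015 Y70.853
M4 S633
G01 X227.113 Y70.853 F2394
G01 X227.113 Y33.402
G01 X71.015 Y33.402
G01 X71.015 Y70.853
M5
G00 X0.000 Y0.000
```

Machine Y-up, SVG Y-down with viewBox height 145.932, so y_svg = 145.932 − y_machine; X carries over.

Run 1: the run's S633 means `#0000ff` (score). The run returns to its start, so emit a `<polygon>` with points (Y-flipped): 156.381,54.271 164.690,54.271 164.690,70.948 156.381,70.948.

Run 2: power S633 maps to stroke `#0000ff` (score). The run is open, so emit a `<polyline>` with points (Y-flipped): 15.709,26.529 84.371,50.202 152.643,68.602 220.525,81.729 288.016,89.583 355.117,92.164.

Run 3: the run's S633 means `#0000ff` (score). The run is open, so emit a `<polyline>` with points (Y-flipped): 306.754,116.331 322.487,108.001 333.639,99.952 340.210,92.185 342.200,84.698 339.609,77.493.

Run 4: S633 ⇒ score layer `#0000ff`. The run returns to its start, so emit a `<polygon>` with points (Y-flipped): 45.350,11.517 106.781,11.517 106.781,36.685 45.350,36.685.

Run 5: power S143 maps to stroke `#ff8800` (engrave). The run returns to its start, so emit a `<polygon>` with points (Y-flipped): 165.536,8.340 248.656,8.340 248.656,39.926 165.536,39.926.

Run 6: the run's S633 means `#0000ff` (score). The run is open, so emit a `<polyline>` with points (Y-flipped): 174.578,67.803 200.740,125.579 264.493,119.892 197.856,75.125 332.202,100.747.

Run 7: power S633 maps to stroke `#0000ff` (score). The run returns to its start, so emit a `<polygon>` with points (Y-flipped): 71.015,75.079 227.113,75.079 227.113,112.530 71.015,112.530.

<svg xmlns="http://www.w3.org/2000/svg" width="367.439mm" height="145.932mm" viewBox="0 0 367.439 145.932">
  <polygon points="156.381,54.271 164.690,54.271 164.690,70.948 156.381,70.948" fill="none" stroke="#0000ff"/>
  <polyline points="15.709,26.529 84.371,50.202 152.643,68.602 220.525,81.729 288.016,89.583 355.117,92.164" fill="none" stroke="#0000ff"/>
  <polyline points="306.754,116.331 322.487,108.001 333.639,99.952 340.210,92.185 342.200,84.698 339.609,77.493" fill="none" stroke="#0000ff"/>
  <polygon points="45.350,11.517 106.781,11.517 106.781,36.685 45.350,36.685" fill="none" stroke="#0000ff"/>
  <polygon points="165.536,8.340 248.656,8.340 248.656,39.926 165.536,39.926" fill="none" stroke="#ff8800"/>
  <polyline points="174.578,67.803 200.740,125.579 264.493,119.892 197.856,75.125 332.202,100.747" fill="none" stroke="#0000ff"/>
  <polygon points="71.015,75.079 227.113,75.079 227.113,112.530 71.015,112.530" fill="none" stroke="#0000ff"/>
</svg>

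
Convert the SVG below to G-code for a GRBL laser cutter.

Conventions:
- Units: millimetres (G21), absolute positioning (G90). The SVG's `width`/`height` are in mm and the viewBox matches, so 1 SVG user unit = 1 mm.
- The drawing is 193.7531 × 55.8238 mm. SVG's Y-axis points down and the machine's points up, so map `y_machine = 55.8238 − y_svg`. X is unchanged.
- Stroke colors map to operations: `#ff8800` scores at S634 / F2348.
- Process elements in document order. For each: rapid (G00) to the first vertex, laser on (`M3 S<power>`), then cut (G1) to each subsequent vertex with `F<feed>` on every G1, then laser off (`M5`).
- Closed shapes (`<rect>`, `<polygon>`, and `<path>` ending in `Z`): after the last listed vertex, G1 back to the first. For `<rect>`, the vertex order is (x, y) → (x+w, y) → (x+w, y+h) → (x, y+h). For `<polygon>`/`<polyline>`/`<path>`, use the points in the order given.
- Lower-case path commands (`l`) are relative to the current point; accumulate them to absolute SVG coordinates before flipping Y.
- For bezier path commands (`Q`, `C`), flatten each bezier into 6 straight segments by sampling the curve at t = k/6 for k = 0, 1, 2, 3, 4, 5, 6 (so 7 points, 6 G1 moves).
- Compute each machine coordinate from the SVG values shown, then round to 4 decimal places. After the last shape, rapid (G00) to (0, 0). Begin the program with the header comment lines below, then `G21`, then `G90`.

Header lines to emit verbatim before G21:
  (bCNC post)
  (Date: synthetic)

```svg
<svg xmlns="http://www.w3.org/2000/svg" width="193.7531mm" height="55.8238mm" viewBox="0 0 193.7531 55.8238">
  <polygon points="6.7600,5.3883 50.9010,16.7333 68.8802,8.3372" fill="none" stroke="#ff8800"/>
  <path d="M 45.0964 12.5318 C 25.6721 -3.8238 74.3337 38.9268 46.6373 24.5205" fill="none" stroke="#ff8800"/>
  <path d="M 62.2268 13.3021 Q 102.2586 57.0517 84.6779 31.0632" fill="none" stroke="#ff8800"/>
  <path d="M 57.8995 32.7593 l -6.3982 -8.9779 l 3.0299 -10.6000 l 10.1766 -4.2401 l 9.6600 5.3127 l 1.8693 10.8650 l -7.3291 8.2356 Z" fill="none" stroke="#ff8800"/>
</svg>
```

1 u = 1 mm; y_m = 55.8238 − y.

[1] `<polygon>` closed polygon, #ff8800→score S634 F2348: (6.7600,50.4355) → (50.9010,39.0905) → (68.8802,47.4866) → (6.7600,50.4355) (closed)

[2] `<path>` cubic bezier, #ff8800→score S634 F2348: (45.0964,43.2920) → (40.3894,47.0825) → (43.0176,44.2516) → (48.9689,38.0286) → (54.2308,31.6433) → (54.7911,28.3250) → (46.6373,31.3033)

[3] `<path>` quadratic bezier, #ff8800→score S634 F2348: (62.2268,42.5217) → (73.9704,29.8757) → (82.5133,21.1040) → (87.8555,16.2066) → (89.9970,15.1836) → (88.9378,18.0349) → (84.6779,24.7606)

[4] `<path>` regular polygon, #ff8800→score S634 F2348: (57.8995,23.0645) → (51.5013,32.0424) → (54.5312,42.6424) → (64.7078,46.8825) → (74.3678,41.5698) → (76.2371,30.7048) → (68.9080,22.4692) → (57.8995,23.0645) (closed)

(bCNC post)
(Date: synthetic)
G21
G90
G00 X6.7600 Y50.4355
M3 S634
G1 X50.9010 Y39.0905 F2348
G1 X68.8802 Y47.4866 F2348
G1 X6.7600 Y50.4355 F2348
M5
G00 X45.0964 Y43.2920
M3 S634
G1 X40.3894 Y47.0825 F2348
G1 X43.0176 Y44.2516 F2348
G1 X48.9689 Y38.0286 F2348
G1 X54.2308 Y31.6433 F2348
G1 X54.7911 Y28.3250 F2348
G1 X46.6373 Y31.3033 F2348
M5
G00 X62.2268 Y42.5217
M3 S634
G1 X73.9704 Y29.8757 F2348
G1 X82.5133 Y21.1040 F2348
G1 X87.8555 Y16.2066 F2348
G1 X89.9970 Y15.1836 F2348
G1 X88.9378 Y18.0349 F2348
G1 X84.6779 Y24.7606 F2348
M5
G00 X57.8995 Y23.0645
M3 S634
G1 X51.5013 Y32.0424 F2348
G1 X54.5312 Y42.6424 F2348
G1 X64.7078 Y46.8825 F2348
G1 X74.3678 Y41.5698 F2348
G1 X76.2371 Y30.7048 F2348
G1 X68.9080 Y22.4692 F2348
G1 X57.8995 Y23.0645 F2348
M5
G00 X0.0000 Y0.0000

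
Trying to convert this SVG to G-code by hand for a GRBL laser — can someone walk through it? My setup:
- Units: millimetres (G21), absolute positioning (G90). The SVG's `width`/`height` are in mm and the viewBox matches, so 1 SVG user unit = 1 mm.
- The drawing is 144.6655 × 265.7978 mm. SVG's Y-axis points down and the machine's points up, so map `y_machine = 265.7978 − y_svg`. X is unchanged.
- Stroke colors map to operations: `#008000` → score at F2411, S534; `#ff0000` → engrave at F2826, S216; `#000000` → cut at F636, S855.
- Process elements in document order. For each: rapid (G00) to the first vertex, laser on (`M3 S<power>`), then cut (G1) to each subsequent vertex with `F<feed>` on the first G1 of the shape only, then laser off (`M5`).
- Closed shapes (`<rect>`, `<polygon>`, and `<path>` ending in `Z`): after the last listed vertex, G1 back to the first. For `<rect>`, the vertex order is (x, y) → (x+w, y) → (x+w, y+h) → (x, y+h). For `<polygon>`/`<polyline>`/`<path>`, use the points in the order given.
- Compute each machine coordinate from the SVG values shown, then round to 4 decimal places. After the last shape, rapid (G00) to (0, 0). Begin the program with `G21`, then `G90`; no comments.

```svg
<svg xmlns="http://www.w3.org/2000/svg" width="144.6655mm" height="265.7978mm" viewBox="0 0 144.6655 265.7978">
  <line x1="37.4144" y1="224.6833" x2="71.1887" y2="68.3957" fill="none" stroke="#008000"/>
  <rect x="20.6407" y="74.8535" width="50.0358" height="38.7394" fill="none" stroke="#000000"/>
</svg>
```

viewBox `0 0 144.6655 265.7978` with mm width/height → 1 unit = 1 mm. Flip: y_m = 265.7978 − y_svg.

**Shape 1** — `<line>` line segment, stroke `#008000` → score (S534, F2411). Machine vertices: (37.4144,41.1145) → (71.1887,197.4021). Open path.

**Shape 2** — `<rect>` rectangle, stroke `#000000` → cut (S855, F636). Machine vertices: (20.6407,190.9443) → (70.6765,190.9443) → (70.6765,152.2049) → (20.6407,152.2049) → (20.6407,190.9443). Closed: final G1 returns to the first vertex.

G21
G90
G00 X37.4144 Y41.1145
M3 S534
G1 X71.1887 Y197.4021 F2411
M5
G00 X20.6407 Y190.9443
M3 S855
G1 X70.6765 Y190.9443 F636
G1 X70.6765 Y152.2049
G1 X20.6407 Y152.2049
G1 X20.6407 Y190.9443
M5
G00 X0.0000 Y0.0000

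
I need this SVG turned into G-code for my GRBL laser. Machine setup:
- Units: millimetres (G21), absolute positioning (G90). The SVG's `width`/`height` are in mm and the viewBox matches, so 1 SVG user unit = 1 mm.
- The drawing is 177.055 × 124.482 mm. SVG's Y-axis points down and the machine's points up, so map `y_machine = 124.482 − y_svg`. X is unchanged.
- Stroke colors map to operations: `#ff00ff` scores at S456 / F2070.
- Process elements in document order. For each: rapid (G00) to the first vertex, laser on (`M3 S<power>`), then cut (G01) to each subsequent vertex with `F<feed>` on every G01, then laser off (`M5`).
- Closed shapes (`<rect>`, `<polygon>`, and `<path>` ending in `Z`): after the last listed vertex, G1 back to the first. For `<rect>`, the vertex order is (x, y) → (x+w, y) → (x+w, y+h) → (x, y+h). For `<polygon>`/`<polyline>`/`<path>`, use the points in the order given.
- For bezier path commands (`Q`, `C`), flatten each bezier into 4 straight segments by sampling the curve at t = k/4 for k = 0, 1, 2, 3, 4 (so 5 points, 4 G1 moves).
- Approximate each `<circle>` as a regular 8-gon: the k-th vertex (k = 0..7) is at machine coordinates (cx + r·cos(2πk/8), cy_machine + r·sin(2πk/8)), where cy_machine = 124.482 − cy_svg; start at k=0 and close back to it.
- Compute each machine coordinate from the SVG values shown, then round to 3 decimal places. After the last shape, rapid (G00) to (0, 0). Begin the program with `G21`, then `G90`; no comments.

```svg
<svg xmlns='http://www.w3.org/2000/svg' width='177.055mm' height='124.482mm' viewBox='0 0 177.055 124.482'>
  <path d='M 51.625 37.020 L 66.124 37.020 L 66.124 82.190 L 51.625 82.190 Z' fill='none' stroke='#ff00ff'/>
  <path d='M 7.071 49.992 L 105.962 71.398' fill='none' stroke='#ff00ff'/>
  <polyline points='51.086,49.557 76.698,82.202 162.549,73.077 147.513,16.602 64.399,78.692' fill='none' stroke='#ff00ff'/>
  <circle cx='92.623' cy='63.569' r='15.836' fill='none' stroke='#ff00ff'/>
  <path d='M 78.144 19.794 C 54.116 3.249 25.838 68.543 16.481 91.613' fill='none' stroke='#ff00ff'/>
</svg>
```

G21
G90
G00 X51.625 Y87.462
M3 S456
G01 X66.124 Y87.462 F2070
G01 X66.124 Y42.292 F2070
G01 X51.625 Y42.292 F2070
G01 X51.625 Y87.462 F2070
M5
G00 X7.071 Y74.490
M3 S456
G01 X105.962 Y53.084 F2070
M5
G00 X51.086 Y74.925
M3 S456
G01 X76.698 Y42.280 F2070
G01 X162.549 Y51.405 F2070
G01 X147.513 Y107.880 F2070
G01 X64.399 Y45.790 F2070
M5
G00 X108.459 Y60.913
M3 S456
G01 X103.821 Y72.111 F2070
G01 X92.623 Y76.749 F2070
G01 X81.425 Y72.111 F2070
G01 X76.787 Y60.913 F2070
G01 X81.425 Y49.715 F2070
G01 X92.623 Y45.077 F2070
G01 X103.821 Y49.715 F2070
G01 X108.459 Y60.913 F2070
M5
G00 X78.144 Y104.688
M3 S456
G01 X59.688 Y103.690 F2070
G01 X41.811 Y83.634 F2070
G01 X26.684 Y56.150 F2070
G01 X16.481 Y32.869 F2070
M5
G00 X0.000 Y0.000

viewBox `0 0 177.055 124.482` with mm width/height → 1 unit = 1 mm. Flip: y_m = 124.482 − y_svg.

**Shape 1** — `<path>` rectangle, stroke `#ff00ff` → score (S456, F2070). Machine vertices: (51.625,87.462) → (66.124,87.462) → (66.124,42.292) → (51.625,42.292) → (51.625,87.462). Closed: final G1 returns to the first vertex.

**Shape 2** — `<path>` line segment, stroke `#ff00ff` → score (S456, F2070). Machine vertices: (7.071,74.490) → (105.962,53.084). Open path.

**Shape 3** — `<polyline>` open polyline, stroke `#ff00ff` → score (S456, F2070). Machine vertices: (51.086,74.925) → (76.698,42.280) → (162.549,51.405) → (147.513,107.880) → (64.399,45.790). Open path.

**Shape 4** — `<circle>` circle, stroke `#ff00ff` → score (S456, F2070). Machine vertices: (108.459,60.913) → (103.821,72.111) → (92.623,76.749) → (81.425,72.111) → (76.787,60.913) → (81.425,49.715) → (92.623,45.077) → (103.821,49.715) → (108.459,60.913). Closed: final G1 returns to the first vertex.

**Shape 5** — `<path>` cubic bezier, stroke `#ff00ff` → score (S456, F2070). Control points (SVG): P0=(78.144,19.794), P1=(54.116,3.249), P2=(25.838,68.543), P3=(16.481,91.613); sampled at t=k/4. Machine vertices: (78.144,104.688) → (59.688,103.690) → (41.811,83.634) → (26.684,56.150) → (16.481,32.869). Open path.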